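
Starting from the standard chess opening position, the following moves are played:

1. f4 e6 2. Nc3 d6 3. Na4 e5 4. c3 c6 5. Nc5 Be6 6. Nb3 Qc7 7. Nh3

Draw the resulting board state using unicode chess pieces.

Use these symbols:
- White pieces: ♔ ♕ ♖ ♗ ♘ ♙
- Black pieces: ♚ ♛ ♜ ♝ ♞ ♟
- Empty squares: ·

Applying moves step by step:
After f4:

♜ ♞ ♝ ♛ ♚ ♝ ♞ ♜
♟ ♟ ♟ ♟ ♟ ♟ ♟ ♟
· · · · · · · ·
· · · · · · · ·
· · · · · ♙ · ·
· · · · · · · ·
♙ ♙ ♙ ♙ ♙ · ♙ ♙
♖ ♘ ♗ ♕ ♔ ♗ ♘ ♖


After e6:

♜ ♞ ♝ ♛ ♚ ♝ ♞ ♜
♟ ♟ ♟ ♟ · ♟ ♟ ♟
· · · · ♟ · · ·
· · · · · · · ·
· · · · · ♙ · ·
· · · · · · · ·
♙ ♙ ♙ ♙ ♙ · ♙ ♙
♖ ♘ ♗ ♕ ♔ ♗ ♘ ♖


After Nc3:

♜ ♞ ♝ ♛ ♚ ♝ ♞ ♜
♟ ♟ ♟ ♟ · ♟ ♟ ♟
· · · · ♟ · · ·
· · · · · · · ·
· · · · · ♙ · ·
· · ♘ · · · · ·
♙ ♙ ♙ ♙ ♙ · ♙ ♙
♖ · ♗ ♕ ♔ ♗ ♘ ♖


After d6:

♜ ♞ ♝ ♛ ♚ ♝ ♞ ♜
♟ ♟ ♟ · · ♟ ♟ ♟
· · · ♟ ♟ · · ·
· · · · · · · ·
· · · · · ♙ · ·
· · ♘ · · · · ·
♙ ♙ ♙ ♙ ♙ · ♙ ♙
♖ · ♗ ♕ ♔ ♗ ♘ ♖


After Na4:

♜ ♞ ♝ ♛ ♚ ♝ ♞ ♜
♟ ♟ ♟ · · ♟ ♟ ♟
· · · ♟ ♟ · · ·
· · · · · · · ·
♘ · · · · ♙ · ·
· · · · · · · ·
♙ ♙ ♙ ♙ ♙ · ♙ ♙
♖ · ♗ ♕ ♔ ♗ ♘ ♖


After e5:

♜ ♞ ♝ ♛ ♚ ♝ ♞ ♜
♟ ♟ ♟ · · ♟ ♟ ♟
· · · ♟ · · · ·
· · · · ♟ · · ·
♘ · · · · ♙ · ·
· · · · · · · ·
♙ ♙ ♙ ♙ ♙ · ♙ ♙
♖ · ♗ ♕ ♔ ♗ ♘ ♖


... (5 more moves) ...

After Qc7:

♜ ♞ · · ♚ ♝ ♞ ♜
♟ ♟ ♛ · · ♟ ♟ ♟
· · ♟ ♟ ♝ · · ·
· · · · ♟ · · ·
· · · · · ♙ · ·
· ♘ ♙ · · · · ·
♙ ♙ · ♙ ♙ · ♙ ♙
♖ · ♗ ♕ ♔ ♗ ♘ ♖


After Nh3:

♜ ♞ · · ♚ ♝ ♞ ♜
♟ ♟ ♛ · · ♟ ♟ ♟
· · ♟ ♟ ♝ · · ·
· · · · ♟ · · ·
· · · · · ♙ · ·
· ♘ ♙ · · · · ♘
♙ ♙ · ♙ ♙ · ♙ ♙
♖ · ♗ ♕ ♔ ♗ · ♖



  a b c d e f g h
  ─────────────────
8│♜ ♞ · · ♚ ♝ ♞ ♜│8
7│♟ ♟ ♛ · · ♟ ♟ ♟│7
6│· · ♟ ♟ ♝ · · ·│6
5│· · · · ♟ · · ·│5
4│· · · · · ♙ · ·│4
3│· ♘ ♙ · · · · ♘│3
2│♙ ♙ · ♙ ♙ · ♙ ♙│2
1│♖ · ♗ ♕ ♔ ♗ · ♖│1
  ─────────────────
  a b c d e f g h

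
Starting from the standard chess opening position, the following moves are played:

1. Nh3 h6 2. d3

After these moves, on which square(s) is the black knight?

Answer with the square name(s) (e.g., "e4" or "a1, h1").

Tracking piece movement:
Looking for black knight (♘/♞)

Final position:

  a b c d e f g h
  ─────────────────
8│♜ ♞ ♝ ♛ ♚ ♝ ♞ ♜│8
7│♟ ♟ ♟ ♟ ♟ ♟ ♟ ·│7
6│· · · · · · · ♟│6
5│· · · · · · · ·│5
4│· · · · · · · ·│4
3│· · · ♙ · · · ♘│3
2│♙ ♙ ♙ · ♙ ♙ ♙ ♙│2
1│♖ ♘ ♗ ♕ ♔ ♗ · ♖│1
  ─────────────────
  a b c d e f g h


b8, g8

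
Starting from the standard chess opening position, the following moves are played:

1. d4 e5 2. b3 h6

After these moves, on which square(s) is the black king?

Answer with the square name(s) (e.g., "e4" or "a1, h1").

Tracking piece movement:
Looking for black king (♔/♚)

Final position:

  a b c d e f g h
  ─────────────────
8│♜ ♞ ♝ ♛ ♚ ♝ ♞ ♜│8
7│♟ ♟ ♟ ♟ · ♟ ♟ ·│7
6│· · · · · · · ♟│6
5│· · · · ♟ · · ·│5
4│· · · ♙ · · · ·│4
3│· ♙ · · · · · ·│3
2│♙ · ♙ · ♙ ♙ ♙ ♙│2
1│♖ ♘ ♗ ♕ ♔ ♗ ♘ ♖│1
  ─────────────────
  a b c d e f g h


e8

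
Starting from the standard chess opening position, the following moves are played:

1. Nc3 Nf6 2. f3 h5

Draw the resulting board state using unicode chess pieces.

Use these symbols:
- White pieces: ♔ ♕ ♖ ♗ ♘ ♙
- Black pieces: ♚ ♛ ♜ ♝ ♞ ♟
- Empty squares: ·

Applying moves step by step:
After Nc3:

♜ ♞ ♝ ♛ ♚ ♝ ♞ ♜
♟ ♟ ♟ ♟ ♟ ♟ ♟ ♟
· · · · · · · ·
· · · · · · · ·
· · · · · · · ·
· · ♘ · · · · ·
♙ ♙ ♙ ♙ ♙ ♙ ♙ ♙
♖ · ♗ ♕ ♔ ♗ ♘ ♖


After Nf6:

♜ ♞ ♝ ♛ ♚ ♝ · ♜
♟ ♟ ♟ ♟ ♟ ♟ ♟ ♟
· · · · · ♞ · ·
· · · · · · · ·
· · · · · · · ·
· · ♘ · · · · ·
♙ ♙ ♙ ♙ ♙ ♙ ♙ ♙
♖ · ♗ ♕ ♔ ♗ ♘ ♖


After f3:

♜ ♞ ♝ ♛ ♚ ♝ · ♜
♟ ♟ ♟ ♟ ♟ ♟ ♟ ♟
· · · · · ♞ · ·
· · · · · · · ·
· · · · · · · ·
· · ♘ · · ♙ · ·
♙ ♙ ♙ ♙ ♙ · ♙ ♙
♖ · ♗ ♕ ♔ ♗ ♘ ♖


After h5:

♜ ♞ ♝ ♛ ♚ ♝ · ♜
♟ ♟ ♟ ♟ ♟ ♟ ♟ ·
· · · · · ♞ · ·
· · · · · · · ♟
· · · · · · · ·
· · ♘ · · ♙ · ·
♙ ♙ ♙ ♙ ♙ · ♙ ♙
♖ · ♗ ♕ ♔ ♗ ♘ ♖



  a b c d e f g h
  ─────────────────
8│♜ ♞ ♝ ♛ ♚ ♝ · ♜│8
7│♟ ♟ ♟ ♟ ♟ ♟ ♟ ·│7
6│· · · · · ♞ · ·│6
5│· · · · · · · ♟│5
4│· · · · · · · ·│4
3│· · ♘ · · ♙ · ·│3
2│♙ ♙ ♙ ♙ ♙ · ♙ ♙│2
1│♖ · ♗ ♕ ♔ ♗ ♘ ♖│1
  ─────────────────
  a b c d e f g h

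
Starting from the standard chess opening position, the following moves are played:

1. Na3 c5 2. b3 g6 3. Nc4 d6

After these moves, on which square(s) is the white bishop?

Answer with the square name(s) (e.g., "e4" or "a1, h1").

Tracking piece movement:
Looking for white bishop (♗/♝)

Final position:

  a b c d e f g h
  ─────────────────
8│♜ ♞ ♝ ♛ ♚ ♝ ♞ ♜│8
7│♟ ♟ · · ♟ ♟ · ♟│7
6│· · · ♟ · · ♟ ·│6
5│· · ♟ · · · · ·│5
4│· · ♘ · · · · ·│4
3│· ♙ · · · · · ·│3
2│♙ · ♙ ♙ ♙ ♙ ♙ ♙│2
1│♖ · ♗ ♕ ♔ ♗ ♘ ♖│1
  ─────────────────
  a b c d e f g h


c1, f1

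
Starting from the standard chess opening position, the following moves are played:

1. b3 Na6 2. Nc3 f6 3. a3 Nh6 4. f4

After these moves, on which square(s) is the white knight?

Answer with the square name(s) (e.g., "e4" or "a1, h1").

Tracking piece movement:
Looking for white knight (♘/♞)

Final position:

  a b c d e f g h
  ─────────────────
8│♜ · ♝ ♛ ♚ ♝ · ♜│8
7│♟ ♟ ♟ ♟ ♟ · ♟ ♟│7
6│♞ · · · · ♟ · ♞│6
5│· · · · · · · ·│5
4│· · · · · ♙ · ·│4
3│♙ ♙ ♘ · · · · ·│3
2│· · ♙ ♙ ♙ · ♙ ♙│2
1│♖ · ♗ ♕ ♔ ♗ ♘ ♖│1
  ─────────────────
  a b c d e f g h


c3, g1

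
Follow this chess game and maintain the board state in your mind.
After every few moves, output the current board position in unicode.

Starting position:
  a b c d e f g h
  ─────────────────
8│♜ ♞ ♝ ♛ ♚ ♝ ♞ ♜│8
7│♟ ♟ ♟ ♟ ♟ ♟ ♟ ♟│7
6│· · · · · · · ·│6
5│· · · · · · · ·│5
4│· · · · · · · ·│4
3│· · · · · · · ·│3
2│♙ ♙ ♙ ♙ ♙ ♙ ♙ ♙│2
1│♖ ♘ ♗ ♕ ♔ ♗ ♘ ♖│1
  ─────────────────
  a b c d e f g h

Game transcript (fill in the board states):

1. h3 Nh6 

  a b c d e f g h
  ─────────────────
8│♜ ♞ ♝ ♛ ♚ ♝ · ♜│8
7│♟ ♟ ♟ ♟ ♟ ♟ ♟ ♟│7
6│· · · · · · · ♞│6
5│· · · · · · · ·│5
4│· · · · · · · ·│4
3│· · · · · · · ♙│3
2│♙ ♙ ♙ ♙ ♙ ♙ ♙ ·│2
1│♖ ♘ ♗ ♕ ♔ ♗ ♘ ♖│1
  ─────────────────
  a b c d e f g h

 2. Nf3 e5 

  a b c d e f g h
  ─────────────────
8│♜ ♞ ♝ ♛ ♚ ♝ · ♜│8
7│♟ ♟ ♟ ♟ · ♟ ♟ ♟│7
6│· · · · · · · ♞│6
5│· · · · ♟ · · ·│5
4│· · · · · · · ·│4
3│· · · · · ♘ · ♙│3
2│♙ ♙ ♙ ♙ ♙ ♙ ♙ ·│2
1│♖ ♘ ♗ ♕ ♔ ♗ · ♖│1
  ─────────────────
  a b c d e f g h

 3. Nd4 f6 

  a b c d e f g h
  ─────────────────
8│♜ ♞ ♝ ♛ ♚ ♝ · ♜│8
7│♟ ♟ ♟ ♟ · · ♟ ♟│7
6│· · · · · ♟ · ♞│6
5│· · · · ♟ · · ·│5
4│· · · ♘ · · · ·│4
3│· · · · · · · ♙│3
2│♙ ♙ ♙ ♙ ♙ ♙ ♙ ·│2
1│♖ ♘ ♗ ♕ ♔ ♗ · ♖│1
  ─────────────────
  a b c d e f g h

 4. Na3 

  a b c d e f g h
  ─────────────────
8│♜ ♞ ♝ ♛ ♚ ♝ · ♜│8
7│♟ ♟ ♟ ♟ · · ♟ ♟│7
6│· · · · · ♟ · ♞│6
5│· · · · ♟ · · ·│5
4│· · · ♘ · · · ·│4
3│♘ · · · · · · ♙│3
2│♙ ♙ ♙ ♙ ♙ ♙ ♙ ·│2
1│♖ · ♗ ♕ ♔ ♗ · ♖│1
  ─────────────────
  a b c d e f g h


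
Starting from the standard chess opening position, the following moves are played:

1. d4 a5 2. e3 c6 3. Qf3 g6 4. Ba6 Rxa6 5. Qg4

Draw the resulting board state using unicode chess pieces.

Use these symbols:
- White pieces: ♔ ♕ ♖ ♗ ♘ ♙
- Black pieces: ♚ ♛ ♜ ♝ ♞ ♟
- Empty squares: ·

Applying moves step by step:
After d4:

♜ ♞ ♝ ♛ ♚ ♝ ♞ ♜
♟ ♟ ♟ ♟ ♟ ♟ ♟ ♟
· · · · · · · ·
· · · · · · · ·
· · · ♙ · · · ·
· · · · · · · ·
♙ ♙ ♙ · ♙ ♙ ♙ ♙
♖ ♘ ♗ ♕ ♔ ♗ ♘ ♖


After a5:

♜ ♞ ♝ ♛ ♚ ♝ ♞ ♜
· ♟ ♟ ♟ ♟ ♟ ♟ ♟
· · · · · · · ·
♟ · · · · · · ·
· · · ♙ · · · ·
· · · · · · · ·
♙ ♙ ♙ · ♙ ♙ ♙ ♙
♖ ♘ ♗ ♕ ♔ ♗ ♘ ♖


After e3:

♜ ♞ ♝ ♛ ♚ ♝ ♞ ♜
· ♟ ♟ ♟ ♟ ♟ ♟ ♟
· · · · · · · ·
♟ · · · · · · ·
· · · ♙ · · · ·
· · · · ♙ · · ·
♙ ♙ ♙ · · ♙ ♙ ♙
♖ ♘ ♗ ♕ ♔ ♗ ♘ ♖


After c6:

♜ ♞ ♝ ♛ ♚ ♝ ♞ ♜
· ♟ · ♟ ♟ ♟ ♟ ♟
· · ♟ · · · · ·
♟ · · · · · · ·
· · · ♙ · · · ·
· · · · ♙ · · ·
♙ ♙ ♙ · · ♙ ♙ ♙
♖ ♘ ♗ ♕ ♔ ♗ ♘ ♖


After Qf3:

♜ ♞ ♝ ♛ ♚ ♝ ♞ ♜
· ♟ · ♟ ♟ ♟ ♟ ♟
· · ♟ · · · · ·
♟ · · · · · · ·
· · · ♙ · · · ·
· · · · ♙ ♕ · ·
♙ ♙ ♙ · · ♙ ♙ ♙
♖ ♘ ♗ · ♔ ♗ ♘ ♖


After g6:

♜ ♞ ♝ ♛ ♚ ♝ ♞ ♜
· ♟ · ♟ ♟ ♟ · ♟
· · ♟ · · · ♟ ·
♟ · · · · · · ·
· · · ♙ · · · ·
· · · · ♙ ♕ · ·
♙ ♙ ♙ · · ♙ ♙ ♙
♖ ♘ ♗ · ♔ ♗ ♘ ♖


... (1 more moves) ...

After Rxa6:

· ♞ ♝ ♛ ♚ ♝ ♞ ♜
· ♟ · ♟ ♟ ♟ · ♟
♜ · ♟ · · · ♟ ·
♟ · · · · · · ·
· · · ♙ · · · ·
· · · · ♙ ♕ · ·
♙ ♙ ♙ · · ♙ ♙ ♙
♖ ♘ ♗ · ♔ · ♘ ♖


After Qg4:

· ♞ ♝ ♛ ♚ ♝ ♞ ♜
· ♟ · ♟ ♟ ♟ · ♟
♜ · ♟ · · · ♟ ·
♟ · · · · · · ·
· · · ♙ · · ♕ ·
· · · · ♙ · · ·
♙ ♙ ♙ · · ♙ ♙ ♙
♖ ♘ ♗ · ♔ · ♘ ♖



  a b c d e f g h
  ─────────────────
8│· ♞ ♝ ♛ ♚ ♝ ♞ ♜│8
7│· ♟ · ♟ ♟ ♟ · ♟│7
6│♜ · ♟ · · · ♟ ·│6
5│♟ · · · · · · ·│5
4│· · · ♙ · · ♕ ·│4
3│· · · · ♙ · · ·│3
2│♙ ♙ ♙ · · ♙ ♙ ♙│2
1│♖ ♘ ♗ · ♔ · ♘ ♖│1
  ─────────────────
  a b c d e f g h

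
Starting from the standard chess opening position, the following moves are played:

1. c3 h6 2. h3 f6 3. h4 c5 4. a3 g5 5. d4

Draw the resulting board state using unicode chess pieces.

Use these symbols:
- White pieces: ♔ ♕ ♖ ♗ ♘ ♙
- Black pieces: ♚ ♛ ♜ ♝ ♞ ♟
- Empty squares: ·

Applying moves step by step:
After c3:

♜ ♞ ♝ ♛ ♚ ♝ ♞ ♜
♟ ♟ ♟ ♟ ♟ ♟ ♟ ♟
· · · · · · · ·
· · · · · · · ·
· · · · · · · ·
· · ♙ · · · · ·
♙ ♙ · ♙ ♙ ♙ ♙ ♙
♖ ♘ ♗ ♕ ♔ ♗ ♘ ♖


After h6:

♜ ♞ ♝ ♛ ♚ ♝ ♞ ♜
♟ ♟ ♟ ♟ ♟ ♟ ♟ ·
· · · · · · · ♟
· · · · · · · ·
· · · · · · · ·
· · ♙ · · · · ·
♙ ♙ · ♙ ♙ ♙ ♙ ♙
♖ ♘ ♗ ♕ ♔ ♗ ♘ ♖


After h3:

♜ ♞ ♝ ♛ ♚ ♝ ♞ ♜
♟ ♟ ♟ ♟ ♟ ♟ ♟ ·
· · · · · · · ♟
· · · · · · · ·
· · · · · · · ·
· · ♙ · · · · ♙
♙ ♙ · ♙ ♙ ♙ ♙ ·
♖ ♘ ♗ ♕ ♔ ♗ ♘ ♖


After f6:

♜ ♞ ♝ ♛ ♚ ♝ ♞ ♜
♟ ♟ ♟ ♟ ♟ · ♟ ·
· · · · · ♟ · ♟
· · · · · · · ·
· · · · · · · ·
· · ♙ · · · · ♙
♙ ♙ · ♙ ♙ ♙ ♙ ·
♖ ♘ ♗ ♕ ♔ ♗ ♘ ♖


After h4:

♜ ♞ ♝ ♛ ♚ ♝ ♞ ♜
♟ ♟ ♟ ♟ ♟ · ♟ ·
· · · · · ♟ · ♟
· · · · · · · ·
· · · · · · · ♙
· · ♙ · · · · ·
♙ ♙ · ♙ ♙ ♙ ♙ ·
♖ ♘ ♗ ♕ ♔ ♗ ♘ ♖


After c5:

♜ ♞ ♝ ♛ ♚ ♝ ♞ ♜
♟ ♟ · ♟ ♟ · ♟ ·
· · · · · ♟ · ♟
· · ♟ · · · · ·
· · · · · · · ♙
· · ♙ · · · · ·
♙ ♙ · ♙ ♙ ♙ ♙ ·
♖ ♘ ♗ ♕ ♔ ♗ ♘ ♖


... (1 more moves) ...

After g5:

♜ ♞ ♝ ♛ ♚ ♝ ♞ ♜
♟ ♟ · ♟ ♟ · · ·
· · · · · ♟ · ♟
· · ♟ · · · ♟ ·
· · · · · · · ♙
♙ · ♙ · · · · ·
· ♙ · ♙ ♙ ♙ ♙ ·
♖ ♘ ♗ ♕ ♔ ♗ ♘ ♖


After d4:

♜ ♞ ♝ ♛ ♚ ♝ ♞ ♜
♟ ♟ · ♟ ♟ · · ·
· · · · · ♟ · ♟
· · ♟ · · · ♟ ·
· · · ♙ · · · ♙
♙ · ♙ · · · · ·
· ♙ · · ♙ ♙ ♙ ·
♖ ♘ ♗ ♕ ♔ ♗ ♘ ♖



  a b c d e f g h
  ─────────────────
8│♜ ♞ ♝ ♛ ♚ ♝ ♞ ♜│8
7│♟ ♟ · ♟ ♟ · · ·│7
6│· · · · · ♟ · ♟│6
5│· · ♟ · · · ♟ ·│5
4│· · · ♙ · · · ♙│4
3│♙ · ♙ · · · · ·│3
2│· ♙ · · ♙ ♙ ♙ ·│2
1│♖ ♘ ♗ ♕ ♔ ♗ ♘ ♖│1
  ─────────────────
  a b c d e f g h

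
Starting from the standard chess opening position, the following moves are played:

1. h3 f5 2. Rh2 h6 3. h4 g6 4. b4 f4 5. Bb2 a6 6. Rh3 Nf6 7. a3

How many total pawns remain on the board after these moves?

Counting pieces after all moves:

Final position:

  a b c d e f g h
  ─────────────────
8│♜ ♞ ♝ ♛ ♚ ♝ · ♜│8
7│· ♟ ♟ ♟ ♟ · · ·│7
6│♟ · · · · ♞ ♟ ♟│6
5│· · · · · · · ·│5
4│· ♙ · · · ♟ · ♙│4
3│♙ · · · · · · ♖│3
2│· ♗ ♙ ♙ ♙ ♙ ♙ ·│2
1│♖ ♘ · ♕ ♔ ♗ ♘ ·│1
  ─────────────────
  a b c d e f g h


16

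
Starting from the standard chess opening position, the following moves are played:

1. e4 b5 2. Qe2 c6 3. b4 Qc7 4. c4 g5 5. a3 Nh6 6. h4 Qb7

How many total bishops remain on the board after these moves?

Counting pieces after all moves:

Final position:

  a b c d e f g h
  ─────────────────
8│♜ ♞ ♝ · ♚ ♝ · ♜│8
7│♟ ♛ · ♟ ♟ ♟ · ♟│7
6│· · ♟ · · · · ♞│6
5│· ♟ · · · · ♟ ·│5
4│· ♙ ♙ · ♙ · · ♙│4
3│♙ · · · · · · ·│3
2│· · · ♙ ♕ ♙ ♙ ·│2
1│♖ ♘ ♗ · ♔ ♗ ♘ ♖│1
  ─────────────────
  a b c d e f g h


4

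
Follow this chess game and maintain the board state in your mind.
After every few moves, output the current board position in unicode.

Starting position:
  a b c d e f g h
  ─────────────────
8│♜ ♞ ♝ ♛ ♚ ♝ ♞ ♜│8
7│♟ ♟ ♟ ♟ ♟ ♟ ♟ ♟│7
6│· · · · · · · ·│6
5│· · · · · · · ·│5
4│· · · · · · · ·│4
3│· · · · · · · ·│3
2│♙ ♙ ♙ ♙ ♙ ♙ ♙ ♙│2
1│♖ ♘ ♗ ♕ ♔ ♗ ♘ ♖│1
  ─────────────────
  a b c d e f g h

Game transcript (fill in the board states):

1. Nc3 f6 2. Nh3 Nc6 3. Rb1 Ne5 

  a b c d e f g h
  ─────────────────
8│♜ · ♝ ♛ ♚ ♝ ♞ ♜│8
7│♟ ♟ ♟ ♟ ♟ · ♟ ♟│7
6│· · · · · ♟ · ·│6
5│· · · · ♞ · · ·│5
4│· · · · · · · ·│4
3│· · ♘ · · · · ♘│3
2│♙ ♙ ♙ ♙ ♙ ♙ ♙ ♙│2
1│· ♖ ♗ ♕ ♔ ♗ · ♖│1
  ─────────────────
  a b c d e f g h

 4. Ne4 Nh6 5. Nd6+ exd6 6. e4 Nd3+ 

  a b c d e f g h
  ─────────────────
8│♜ · ♝ ♛ ♚ ♝ · ♜│8
7│♟ ♟ ♟ ♟ · · ♟ ♟│7
6│· · · ♟ · ♟ · ♞│6
5│· · · · · · · ·│5
4│· · · · ♙ · · ·│4
3│· · · ♞ · · · ♘│3
2│♙ ♙ ♙ ♙ · ♙ ♙ ♙│2
1│· ♖ ♗ ♕ ♔ ♗ · ♖│1
  ─────────────────
  a b c d e f g h

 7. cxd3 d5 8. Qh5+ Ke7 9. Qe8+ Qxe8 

  a b c d e f g h
  ─────────────────
8│♜ · ♝ · ♛ ♝ · ♜│8
7│♟ ♟ ♟ ♟ ♚ · ♟ ♟│7
6│· · · · · ♟ · ♞│6
5│· · · ♟ · · · ·│5
4│· · · · ♙ · · ·│4
3│· · · ♙ · · · ♘│3
2│♙ ♙ · ♙ · ♙ ♙ ♙│2
1│· ♖ ♗ · ♔ ♗ · ♖│1
  ─────────────────
  a b c d e f g h

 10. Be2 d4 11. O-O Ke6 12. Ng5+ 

  a b c d e f g h
  ─────────────────
8│♜ · ♝ · ♛ ♝ · ♜│8
7│♟ ♟ ♟ ♟ · · ♟ ♟│7
6│· · · · ♚ ♟ · ♞│6
5│· · · · · · ♘ ·│5
4│· · · ♟ ♙ · · ·│4
3│· · · ♙ · · · ·│3
2│♙ ♙ · ♙ ♗ ♙ ♙ ♙│2
1│· ♖ ♗ · · ♖ ♔ ·│1
  ─────────────────
  a b c d e f g h


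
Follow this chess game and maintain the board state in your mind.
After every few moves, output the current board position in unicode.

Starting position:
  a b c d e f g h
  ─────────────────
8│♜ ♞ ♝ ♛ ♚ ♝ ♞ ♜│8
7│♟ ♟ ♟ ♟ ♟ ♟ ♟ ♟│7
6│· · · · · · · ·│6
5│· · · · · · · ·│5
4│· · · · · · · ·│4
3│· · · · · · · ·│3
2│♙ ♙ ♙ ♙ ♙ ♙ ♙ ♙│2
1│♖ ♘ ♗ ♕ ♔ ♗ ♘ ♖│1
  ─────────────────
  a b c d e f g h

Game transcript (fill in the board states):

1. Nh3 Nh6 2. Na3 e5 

  a b c d e f g h
  ─────────────────
8│♜ ♞ ♝ ♛ ♚ ♝ · ♜│8
7│♟ ♟ ♟ ♟ · ♟ ♟ ♟│7
6│· · · · · · · ♞│6
5│· · · · ♟ · · ·│5
4│· · · · · · · ·│4
3│♘ · · · · · · ♘│3
2│♙ ♙ ♙ ♙ ♙ ♙ ♙ ♙│2
1│♖ · ♗ ♕ ♔ ♗ · ♖│1
  ─────────────────
  a b c d e f g h

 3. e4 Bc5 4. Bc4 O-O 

  a b c d e f g h
  ─────────────────
8│♜ ♞ ♝ ♛ · ♜ ♚ ·│8
7│♟ ♟ ♟ ♟ · ♟ ♟ ♟│7
6│· · · · · · · ♞│6
5│· · ♝ · ♟ · · ·│5
4│· · ♗ · ♙ · · ·│4
3│♘ · · · · · · ♘│3
2│♙ ♙ ♙ ♙ · ♙ ♙ ♙│2
1│♖ · ♗ ♕ ♔ · · ♖│1
  ─────────────────
  a b c d e f g h

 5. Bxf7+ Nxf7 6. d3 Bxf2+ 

  a b c d e f g h
  ─────────────────
8│♜ ♞ ♝ ♛ · ♜ ♚ ·│8
7│♟ ♟ ♟ ♟ · ♞ ♟ ♟│7
6│· · · · · · · ·│6
5│· · · · ♟ · · ·│5
4│· · · · ♙ · · ·│4
3│♘ · · ♙ · · · ♘│3
2│♙ ♙ ♙ · · ♝ ♙ ♙│2
1│♖ · ♗ ♕ ♔ · · ♖│1
  ─────────────────
  a b c d e f g h

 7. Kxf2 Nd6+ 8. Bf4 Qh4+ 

  a b c d e f g h
  ─────────────────
8│♜ ♞ ♝ · · ♜ ♚ ·│8
7│♟ ♟ ♟ ♟ · · ♟ ♟│7
6│· · · ♞ · · · ·│6
5│· · · · ♟ · · ·│5
4│· · · · ♙ ♗ · ♛│4
3│♘ · · ♙ · · · ♘│3
2│♙ ♙ ♙ · · ♔ ♙ ♙│2
1│♖ · · ♕ · · · ♖│1
  ─────────────────
  a b c d e f g h

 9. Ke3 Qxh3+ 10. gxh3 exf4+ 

  a b c d e f g h
  ─────────────────
8│♜ ♞ ♝ · · ♜ ♚ ·│8
7│♟ ♟ ♟ ♟ · · ♟ ♟│7
6│· · · ♞ · · · ·│6
5│· · · · · · · ·│5
4│· · · · ♙ ♟ · ·│4
3│♘ · · ♙ ♔ · · ♙│3
2│♙ ♙ ♙ · · · · ♙│2
1│♖ · · ♕ · · · ♖│1
  ─────────────────
  a b c d e f g h



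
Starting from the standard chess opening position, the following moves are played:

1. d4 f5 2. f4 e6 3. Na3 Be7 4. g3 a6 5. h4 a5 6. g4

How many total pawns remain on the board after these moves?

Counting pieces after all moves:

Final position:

  a b c d e f g h
  ─────────────────
8│♜ ♞ ♝ ♛ ♚ · ♞ ♜│8
7│· ♟ ♟ ♟ ♝ · ♟ ♟│7
6│· · · · ♟ · · ·│6
5│♟ · · · · ♟ · ·│5
4│· · · ♙ · ♙ ♙ ♙│4
3│♘ · · · · · · ·│3
2│♙ ♙ ♙ · ♙ · · ·│2
1│♖ · ♗ ♕ ♔ ♗ ♘ ♖│1
  ─────────────────
  a b c d e f g h


16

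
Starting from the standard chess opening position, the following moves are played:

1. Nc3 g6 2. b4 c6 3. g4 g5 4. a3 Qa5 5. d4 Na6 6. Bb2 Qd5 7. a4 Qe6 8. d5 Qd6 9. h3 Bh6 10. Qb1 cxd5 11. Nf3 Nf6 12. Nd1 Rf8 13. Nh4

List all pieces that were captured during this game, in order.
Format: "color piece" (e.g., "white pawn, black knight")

Tracking captures:
  cxd5: captured white pawn

white pawn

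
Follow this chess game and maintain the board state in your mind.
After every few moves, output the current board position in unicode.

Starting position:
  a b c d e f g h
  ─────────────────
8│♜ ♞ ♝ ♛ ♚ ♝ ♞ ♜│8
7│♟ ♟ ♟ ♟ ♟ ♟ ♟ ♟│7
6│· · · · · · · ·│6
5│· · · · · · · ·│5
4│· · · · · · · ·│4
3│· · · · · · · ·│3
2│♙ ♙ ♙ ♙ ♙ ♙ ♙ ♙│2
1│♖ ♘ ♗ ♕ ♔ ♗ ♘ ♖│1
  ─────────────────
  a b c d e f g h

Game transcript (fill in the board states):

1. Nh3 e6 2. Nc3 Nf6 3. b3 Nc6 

  a b c d e f g h
  ─────────────────
8│♜ · ♝ ♛ ♚ ♝ · ♜│8
7│♟ ♟ ♟ ♟ · ♟ ♟ ♟│7
6│· · ♞ · ♟ ♞ · ·│6
5│· · · · · · · ·│5
4│· · · · · · · ·│4
3│· ♙ ♘ · · · · ♘│3
2│♙ · ♙ ♙ ♙ ♙ ♙ ♙│2
1│♖ · ♗ ♕ ♔ ♗ · ♖│1
  ─────────────────
  a b c d e f g h

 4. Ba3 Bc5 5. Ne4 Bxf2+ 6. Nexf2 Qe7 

  a b c d e f g h
  ─────────────────
8│♜ · ♝ · ♚ · · ♜│8
7│♟ ♟ ♟ ♟ ♛ ♟ ♟ ♟│7
6│· · ♞ · ♟ ♞ · ·│6
5│· · · · · · · ·│5
4│· · · · · · · ·│4
3│♗ ♙ · · · · · ♘│3
2│♙ · ♙ ♙ ♙ ♘ ♙ ♙│2
1│♖ · · ♕ ♔ ♗ · ♖│1
  ─────────────────
  a b c d e f g h

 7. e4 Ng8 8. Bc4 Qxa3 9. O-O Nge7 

  a b c d e f g h
  ─────────────────
8│♜ · ♝ · ♚ · · ♜│8
7│♟ ♟ ♟ ♟ ♞ ♟ ♟ ♟│7
6│· · ♞ · ♟ · · ·│6
5│· · · · · · · ·│5
4│· · ♗ · ♙ · · ·│4
3│♛ ♙ · · · · · ♘│3
2│♙ · ♙ ♙ · ♘ ♙ ♙│2
1│♖ · · ♕ · ♖ ♔ ·│1
  ─────────────────
  a b c d e f g h

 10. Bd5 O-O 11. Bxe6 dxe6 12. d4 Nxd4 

  a b c d e f g h
  ─────────────────
8│♜ · ♝ · · ♜ ♚ ·│8
7│♟ ♟ ♟ · ♞ ♟ ♟ ♟│7
6│· · · · ♟ · · ·│6
5│· · · · · · · ·│5
4│· · · ♞ ♙ · · ·│4
3│♛ ♙ · · · · · ♘│3
2│♙ · ♙ · · ♘ ♙ ♙│2
1│♖ · · ♕ · ♖ ♔ ·│1
  ─────────────────
  a b c d e f g h



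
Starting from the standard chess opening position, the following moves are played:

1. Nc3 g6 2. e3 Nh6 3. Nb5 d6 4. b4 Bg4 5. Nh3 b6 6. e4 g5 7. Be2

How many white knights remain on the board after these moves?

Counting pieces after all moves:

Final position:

  a b c d e f g h
  ─────────────────
8│♜ ♞ · ♛ ♚ ♝ · ♜│8
7│♟ · ♟ · ♟ ♟ · ♟│7
6│· ♟ · ♟ · · · ♞│6
5│· ♘ · · · · ♟ ·│5
4│· ♙ · · ♙ · ♝ ·│4
3│· · · · · · · ♘│3
2│♙ · ♙ ♙ ♗ ♙ ♙ ♙│2
1│♖ · ♗ ♕ ♔ · · ♖│1
  ─────────────────
  a b c d e f g h


2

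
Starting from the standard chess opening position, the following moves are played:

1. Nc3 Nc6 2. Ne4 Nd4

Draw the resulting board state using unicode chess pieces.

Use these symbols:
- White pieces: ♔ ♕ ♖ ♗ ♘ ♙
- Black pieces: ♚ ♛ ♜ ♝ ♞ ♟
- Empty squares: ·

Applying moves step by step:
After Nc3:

♜ ♞ ♝ ♛ ♚ ♝ ♞ ♜
♟ ♟ ♟ ♟ ♟ ♟ ♟ ♟
· · · · · · · ·
· · · · · · · ·
· · · · · · · ·
· · ♘ · · · · ·
♙ ♙ ♙ ♙ ♙ ♙ ♙ ♙
♖ · ♗ ♕ ♔ ♗ ♘ ♖


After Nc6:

♜ · ♝ ♛ ♚ ♝ ♞ ♜
♟ ♟ ♟ ♟ ♟ ♟ ♟ ♟
· · ♞ · · · · ·
· · · · · · · ·
· · · · · · · ·
· · ♘ · · · · ·
♙ ♙ ♙ ♙ ♙ ♙ ♙ ♙
♖ · ♗ ♕ ♔ ♗ ♘ ♖


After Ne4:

♜ · ♝ ♛ ♚ ♝ ♞ ♜
♟ ♟ ♟ ♟ ♟ ♟ ♟ ♟
· · ♞ · · · · ·
· · · · · · · ·
· · · · ♘ · · ·
· · · · · · · ·
♙ ♙ ♙ ♙ ♙ ♙ ♙ ♙
♖ · ♗ ♕ ♔ ♗ ♘ ♖


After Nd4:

♜ · ♝ ♛ ♚ ♝ ♞ ♜
♟ ♟ ♟ ♟ ♟ ♟ ♟ ♟
· · · · · · · ·
· · · · · · · ·
· · · ♞ ♘ · · ·
· · · · · · · ·
♙ ♙ ♙ ♙ ♙ ♙ ♙ ♙
♖ · ♗ ♕ ♔ ♗ ♘ ♖



  a b c d e f g h
  ─────────────────
8│♜ · ♝ ♛ ♚ ♝ ♞ ♜│8
7│♟ ♟ ♟ ♟ ♟ ♟ ♟ ♟│7
6│· · · · · · · ·│6
5│· · · · · · · ·│5
4│· · · ♞ ♘ · · ·│4
3│· · · · · · · ·│3
2│♙ ♙ ♙ ♙ ♙ ♙ ♙ ♙│2
1│♖ · ♗ ♕ ♔ ♗ ♘ ♖│1
  ─────────────────
  a b c d e f g h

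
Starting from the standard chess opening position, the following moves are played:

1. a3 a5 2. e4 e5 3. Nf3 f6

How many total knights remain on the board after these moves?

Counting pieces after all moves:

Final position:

  a b c d e f g h
  ─────────────────
8│♜ ♞ ♝ ♛ ♚ ♝ ♞ ♜│8
7│· ♟ ♟ ♟ · · ♟ ♟│7
6│· · · · · ♟ · ·│6
5│♟ · · · ♟ · · ·│5
4│· · · · ♙ · · ·│4
3│♙ · · · · ♘ · ·│3
2│· ♙ ♙ ♙ · ♙ ♙ ♙│2
1│♖ ♘ ♗ ♕ ♔ ♗ · ♖│1
  ─────────────────
  a b c d e f g h


4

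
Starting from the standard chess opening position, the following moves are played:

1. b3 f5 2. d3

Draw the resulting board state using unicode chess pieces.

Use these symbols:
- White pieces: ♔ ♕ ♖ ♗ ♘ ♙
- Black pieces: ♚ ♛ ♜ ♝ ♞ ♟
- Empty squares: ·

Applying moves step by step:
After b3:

♜ ♞ ♝ ♛ ♚ ♝ ♞ ♜
♟ ♟ ♟ ♟ ♟ ♟ ♟ ♟
· · · · · · · ·
· · · · · · · ·
· · · · · · · ·
· ♙ · · · · · ·
♙ · ♙ ♙ ♙ ♙ ♙ ♙
♖ ♘ ♗ ♕ ♔ ♗ ♘ ♖


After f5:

♜ ♞ ♝ ♛ ♚ ♝ ♞ ♜
♟ ♟ ♟ ♟ ♟ · ♟ ♟
· · · · · · · ·
· · · · · ♟ · ·
· · · · · · · ·
· ♙ · · · · · ·
♙ · ♙ ♙ ♙ ♙ ♙ ♙
♖ ♘ ♗ ♕ ♔ ♗ ♘ ♖


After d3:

♜ ♞ ♝ ♛ ♚ ♝ ♞ ♜
♟ ♟ ♟ ♟ ♟ · ♟ ♟
· · · · · · · ·
· · · · · ♟ · ·
· · · · · · · ·
· ♙ · ♙ · · · ·
♙ · ♙ · ♙ ♙ ♙ ♙
♖ ♘ ♗ ♕ ♔ ♗ ♘ ♖



  a b c d e f g h
  ─────────────────
8│♜ ♞ ♝ ♛ ♚ ♝ ♞ ♜│8
7│♟ ♟ ♟ ♟ ♟ · ♟ ♟│7
6│· · · · · · · ·│6
5│· · · · · ♟ · ·│5
4│· · · · · · · ·│4
3│· ♙ · ♙ · · · ·│3
2│♙ · ♙ · ♙ ♙ ♙ ♙│2
1│♖ ♘ ♗ ♕ ♔ ♗ ♘ ♖│1
  ─────────────────
  a b c d e f g h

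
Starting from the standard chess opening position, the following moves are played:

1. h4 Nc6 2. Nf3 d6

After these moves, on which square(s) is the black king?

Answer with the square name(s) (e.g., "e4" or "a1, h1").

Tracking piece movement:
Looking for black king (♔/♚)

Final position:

  a b c d e f g h
  ─────────────────
8│♜ · ♝ ♛ ♚ ♝ ♞ ♜│8
7│♟ ♟ ♟ · ♟ ♟ ♟ ♟│7
6│· · ♞ ♟ · · · ·│6
5│· · · · · · · ·│5
4│· · · · · · · ♙│4
3│· · · · · ♘ · ·│3
2│♙ ♙ ♙ ♙ ♙ ♙ ♙ ·│2
1│♖ ♘ ♗ ♕ ♔ ♗ · ♖│1
  ─────────────────
  a b c d e f g h


e8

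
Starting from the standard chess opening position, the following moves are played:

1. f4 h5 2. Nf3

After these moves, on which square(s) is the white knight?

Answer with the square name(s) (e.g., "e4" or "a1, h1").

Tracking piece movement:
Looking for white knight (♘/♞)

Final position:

  a b c d e f g h
  ─────────────────
8│♜ ♞ ♝ ♛ ♚ ♝ ♞ ♜│8
7│♟ ♟ ♟ ♟ ♟ ♟ ♟ ·│7
6│· · · · · · · ·│6
5│· · · · · · · ♟│5
4│· · · · · ♙ · ·│4
3│· · · · · ♘ · ·│3
2│♙ ♙ ♙ ♙ ♙ · ♙ ♙│2
1│♖ ♘ ♗ ♕ ♔ ♗ · ♖│1
  ─────────────────
  a b c d e f g h


b1, f3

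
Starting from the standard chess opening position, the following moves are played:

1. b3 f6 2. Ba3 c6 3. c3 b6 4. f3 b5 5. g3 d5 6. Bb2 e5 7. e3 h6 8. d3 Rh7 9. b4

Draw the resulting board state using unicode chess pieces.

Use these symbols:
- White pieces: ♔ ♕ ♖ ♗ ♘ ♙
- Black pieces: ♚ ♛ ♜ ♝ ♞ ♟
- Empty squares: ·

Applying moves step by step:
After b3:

♜ ♞ ♝ ♛ ♚ ♝ ♞ ♜
♟ ♟ ♟ ♟ ♟ ♟ ♟ ♟
· · · · · · · ·
· · · · · · · ·
· · · · · · · ·
· ♙ · · · · · ·
♙ · ♙ ♙ ♙ ♙ ♙ ♙
♖ ♘ ♗ ♕ ♔ ♗ ♘ ♖


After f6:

♜ ♞ ♝ ♛ ♚ ♝ ♞ ♜
♟ ♟ ♟ ♟ ♟ · ♟ ♟
· · · · · ♟ · ·
· · · · · · · ·
· · · · · · · ·
· ♙ · · · · · ·
♙ · ♙ ♙ ♙ ♙ ♙ ♙
♖ ♘ ♗ ♕ ♔ ♗ ♘ ♖


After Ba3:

♜ ♞ ♝ ♛ ♚ ♝ ♞ ♜
♟ ♟ ♟ ♟ ♟ · ♟ ♟
· · · · · ♟ · ·
· · · · · · · ·
· · · · · · · ·
♗ ♙ · · · · · ·
♙ · ♙ ♙ ♙ ♙ ♙ ♙
♖ ♘ · ♕ ♔ ♗ ♘ ♖


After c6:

♜ ♞ ♝ ♛ ♚ ♝ ♞ ♜
♟ ♟ · ♟ ♟ · ♟ ♟
· · ♟ · · ♟ · ·
· · · · · · · ·
· · · · · · · ·
♗ ♙ · · · · · ·
♙ · ♙ ♙ ♙ ♙ ♙ ♙
♖ ♘ · ♕ ♔ ♗ ♘ ♖


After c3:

♜ ♞ ♝ ♛ ♚ ♝ ♞ ♜
♟ ♟ · ♟ ♟ · ♟ ♟
· · ♟ · · ♟ · ·
· · · · · · · ·
· · · · · · · ·
♗ ♙ ♙ · · · · ·
♙ · · ♙ ♙ ♙ ♙ ♙
♖ ♘ · ♕ ♔ ♗ ♘ ♖


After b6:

♜ ♞ ♝ ♛ ♚ ♝ ♞ ♜
♟ · · ♟ ♟ · ♟ ♟
· ♟ ♟ · · ♟ · ·
· · · · · · · ·
· · · · · · · ·
♗ ♙ ♙ · · · · ·
♙ · · ♙ ♙ ♙ ♙ ♙
♖ ♘ · ♕ ♔ ♗ ♘ ♖


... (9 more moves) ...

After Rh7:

♜ ♞ ♝ ♛ ♚ ♝ ♞ ·
♟ · · · · · ♟ ♜
· · ♟ · · ♟ · ♟
· ♟ · ♟ ♟ · · ·
· · · · · · · ·
· ♙ ♙ ♙ ♙ ♙ ♙ ·
♙ ♗ · · · · · ♙
♖ ♘ · ♕ ♔ ♗ ♘ ♖


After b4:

♜ ♞ ♝ ♛ ♚ ♝ ♞ ·
♟ · · · · · ♟ ♜
· · ♟ · · ♟ · ♟
· ♟ · ♟ ♟ · · ·
· ♙ · · · · · ·
· · ♙ ♙ ♙ ♙ ♙ ·
♙ ♗ · · · · · ♙
♖ ♘ · ♕ ♔ ♗ ♘ ♖



  a b c d e f g h
  ─────────────────
8│♜ ♞ ♝ ♛ ♚ ♝ ♞ ·│8
7│♟ · · · · · ♟ ♜│7
6│· · ♟ · · ♟ · ♟│6
5│· ♟ · ♟ ♟ · · ·│5
4│· ♙ · · · · · ·│4
3│· · ♙ ♙ ♙ ♙ ♙ ·│3
2│♙ ♗ · · · · · ♙│2
1│♖ ♘ · ♕ ♔ ♗ ♘ ♖│1
  ─────────────────
  a b c d e f g h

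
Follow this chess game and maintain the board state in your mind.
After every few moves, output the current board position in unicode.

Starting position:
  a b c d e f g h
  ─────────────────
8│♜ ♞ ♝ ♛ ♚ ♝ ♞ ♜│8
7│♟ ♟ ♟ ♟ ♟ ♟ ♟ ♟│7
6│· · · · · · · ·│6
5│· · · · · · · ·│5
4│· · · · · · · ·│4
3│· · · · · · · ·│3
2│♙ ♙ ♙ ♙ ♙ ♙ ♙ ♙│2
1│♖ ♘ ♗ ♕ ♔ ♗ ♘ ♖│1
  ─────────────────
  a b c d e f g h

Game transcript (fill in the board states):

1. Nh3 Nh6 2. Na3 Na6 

  a b c d e f g h
  ─────────────────
8│♜ · ♝ ♛ ♚ ♝ · ♜│8
7│♟ ♟ ♟ ♟ ♟ ♟ ♟ ♟│7
6│♞ · · · · · · ♞│6
5│· · · · · · · ·│5
4│· · · · · · · ·│4
3│♘ · · · · · · ♘│3
2│♙ ♙ ♙ ♙ ♙ ♙ ♙ ♙│2
1│♖ · ♗ ♕ ♔ ♗ · ♖│1
  ─────────────────
  a b c d e f g h

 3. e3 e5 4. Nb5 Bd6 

  a b c d e f g h
  ─────────────────
8│♜ · ♝ ♛ ♚ · · ♜│8
7│♟ ♟ ♟ ♟ · ♟ ♟ ♟│7
6│♞ · · ♝ · · · ♞│6
5│· ♘ · · ♟ · · ·│5
4│· · · · · · · ·│4
3│· · · · ♙ · · ♘│3
2│♙ ♙ ♙ ♙ · ♙ ♙ ♙│2
1│♖ · ♗ ♕ ♔ ♗ · ♖│1
  ─────────────────
  a b c d e f g h

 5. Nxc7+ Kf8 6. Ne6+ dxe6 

  a b c d e f g h
  ─────────────────
8│♜ · ♝ ♛ · ♚ · ♜│8
7│♟ ♟ · · · ♟ ♟ ♟│7
6│♞ · · ♝ ♟ · · ♞│6
5│· · · · ♟ · · ·│5
4│· · · · · · · ·│4
3│· · · · ♙ · · ♘│3
2│♙ ♙ ♙ ♙ · ♙ ♙ ♙│2
1│♖ · ♗ ♕ ♔ ♗ · ♖│1
  ─────────────────
  a b c d e f g h

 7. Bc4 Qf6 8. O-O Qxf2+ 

  a b c d e f g h
  ─────────────────
8│♜ · ♝ · · ♚ · ♜│8
7│♟ ♟ · · · ♟ ♟ ♟│7
6│♞ · · ♝ ♟ · · ♞│6
5│· · · · ♟ · · ·│5
4│· · ♗ · · · · ·│4
3│· · · · ♙ · · ♘│3
2│♙ ♙ ♙ ♙ · ♛ ♙ ♙│2
1│♖ · ♗ ♕ · ♖ ♔ ·│1
  ─────────────────
  a b c d e f g h

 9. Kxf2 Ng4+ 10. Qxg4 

  a b c d e f g h
  ─────────────────
8│♜ · ♝ · · ♚ · ♜│8
7│♟ ♟ · · · ♟ ♟ ♟│7
6│♞ · · ♝ ♟ · · ·│6
5│· · · · ♟ · · ·│5
4│· · ♗ · · · ♕ ·│4
3│· · · · ♙ · · ♘│3
2│♙ ♙ ♙ ♙ · ♔ ♙ ♙│2
1│♖ · ♗ · · ♖ · ·│1
  ─────────────────
  a b c d e f g h


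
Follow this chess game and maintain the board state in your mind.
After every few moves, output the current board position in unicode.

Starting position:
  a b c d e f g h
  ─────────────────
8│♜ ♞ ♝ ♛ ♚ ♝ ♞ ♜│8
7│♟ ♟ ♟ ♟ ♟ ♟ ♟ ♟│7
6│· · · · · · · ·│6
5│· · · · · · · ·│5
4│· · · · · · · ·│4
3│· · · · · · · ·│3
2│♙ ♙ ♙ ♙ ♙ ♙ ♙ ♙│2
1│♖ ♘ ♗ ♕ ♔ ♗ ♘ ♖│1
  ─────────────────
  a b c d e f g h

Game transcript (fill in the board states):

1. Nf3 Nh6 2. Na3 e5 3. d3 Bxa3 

  a b c d e f g h
  ─────────────────
8│♜ ♞ ♝ ♛ ♚ · · ♜│8
7│♟ ♟ ♟ ♟ · ♟ ♟ ♟│7
6│· · · · · · · ♞│6
5│· · · · ♟ · · ·│5
4│· · · · · · · ·│4
3│♝ · · ♙ · ♘ · ·│3
2│♙ ♙ ♙ · ♙ ♙ ♙ ♙│2
1│♖ · ♗ ♕ ♔ ♗ · ♖│1
  ─────────────────
  a b c d e f g h

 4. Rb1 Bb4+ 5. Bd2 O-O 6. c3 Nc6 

  a b c d e f g h
  ─────────────────
8│♜ · ♝ ♛ · ♜ ♚ ·│8
7│♟ ♟ ♟ ♟ · ♟ ♟ ♟│7
6│· · ♞ · · · · ♞│6
5│· · · · ♟ · · ·│5
4│· ♝ · · · · · ·│4
3│· · ♙ ♙ · ♘ · ·│3
2│♙ ♙ · ♗ ♙ ♙ ♙ ♙│2
1│· ♖ · ♕ ♔ ♗ · ♖│1
  ─────────────────
  a b c d e f g h

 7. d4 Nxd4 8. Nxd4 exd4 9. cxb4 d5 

  a b c d e f g h
  ─────────────────
8│♜ · ♝ ♛ · ♜ ♚ ·│8
7│♟ ♟ ♟ · · ♟ ♟ ♟│7
6│· · · · · · · ♞│6
5│· · · ♟ · · · ·│5
4│· ♙ · ♟ · · · ·│4
3│· · · · · · · ·│3
2│♙ ♙ · ♗ ♙ ♙ ♙ ♙│2
1│· ♖ · ♕ ♔ ♗ · ♖│1
  ─────────────────
  a b c d e f g h

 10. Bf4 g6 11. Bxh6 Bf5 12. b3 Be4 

  a b c d e f g h
  ─────────────────
8│♜ · · ♛ · ♜ ♚ ·│8
7│♟ ♟ ♟ · · ♟ · ♟│7
6│· · · · · · ♟ ♗│6
5│· · · ♟ · · · ·│5
4│· ♙ · ♟ ♝ · · ·│4
3│· ♙ · · · · · ·│3
2│♙ · · · ♙ ♙ ♙ ♙│2
1│· ♖ · ♕ ♔ ♗ · ♖│1
  ─────────────────
  a b c d e f g h

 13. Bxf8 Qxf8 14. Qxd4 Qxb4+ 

  a b c d e f g h
  ─────────────────
8│♜ · · · · · ♚ ·│8
7│♟ ♟ ♟ · · ♟ · ♟│7
6│· · · · · · ♟ ·│6
5│· · · ♟ · · · ·│5
4│· ♛ · ♕ ♝ · · ·│4
3│· ♙ · · · · · ·│3
2│♙ · · · ♙ ♙ ♙ ♙│2
1│· ♖ · · ♔ ♗ · ♖│1
  ─────────────────
  a b c d e f g h


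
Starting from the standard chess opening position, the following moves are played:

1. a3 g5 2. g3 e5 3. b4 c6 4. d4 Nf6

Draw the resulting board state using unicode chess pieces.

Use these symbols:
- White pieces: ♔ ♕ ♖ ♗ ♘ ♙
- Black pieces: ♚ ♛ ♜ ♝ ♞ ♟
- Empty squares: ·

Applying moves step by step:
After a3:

♜ ♞ ♝ ♛ ♚ ♝ ♞ ♜
♟ ♟ ♟ ♟ ♟ ♟ ♟ ♟
· · · · · · · ·
· · · · · · · ·
· · · · · · · ·
♙ · · · · · · ·
· ♙ ♙ ♙ ♙ ♙ ♙ ♙
♖ ♘ ♗ ♕ ♔ ♗ ♘ ♖


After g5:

♜ ♞ ♝ ♛ ♚ ♝ ♞ ♜
♟ ♟ ♟ ♟ ♟ ♟ · ♟
· · · · · · · ·
· · · · · · ♟ ·
· · · · · · · ·
♙ · · · · · · ·
· ♙ ♙ ♙ ♙ ♙ ♙ ♙
♖ ♘ ♗ ♕ ♔ ♗ ♘ ♖


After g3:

♜ ♞ ♝ ♛ ♚ ♝ ♞ ♜
♟ ♟ ♟ ♟ ♟ ♟ · ♟
· · · · · · · ·
· · · · · · ♟ ·
· · · · · · · ·
♙ · · · · · ♙ ·
· ♙ ♙ ♙ ♙ ♙ · ♙
♖ ♘ ♗ ♕ ♔ ♗ ♘ ♖


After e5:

♜ ♞ ♝ ♛ ♚ ♝ ♞ ♜
♟ ♟ ♟ ♟ · ♟ · ♟
· · · · · · · ·
· · · · ♟ · ♟ ·
· · · · · · · ·
♙ · · · · · ♙ ·
· ♙ ♙ ♙ ♙ ♙ · ♙
♖ ♘ ♗ ♕ ♔ ♗ ♘ ♖


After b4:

♜ ♞ ♝ ♛ ♚ ♝ ♞ ♜
♟ ♟ ♟ ♟ · ♟ · ♟
· · · · · · · ·
· · · · ♟ · ♟ ·
· ♙ · · · · · ·
♙ · · · · · ♙ ·
· · ♙ ♙ ♙ ♙ · ♙
♖ ♘ ♗ ♕ ♔ ♗ ♘ ♖


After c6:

♜ ♞ ♝ ♛ ♚ ♝ ♞ ♜
♟ ♟ · ♟ · ♟ · ♟
· · ♟ · · · · ·
· · · · ♟ · ♟ ·
· ♙ · · · · · ·
♙ · · · · · ♙ ·
· · ♙ ♙ ♙ ♙ · ♙
♖ ♘ ♗ ♕ ♔ ♗ ♘ ♖


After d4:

♜ ♞ ♝ ♛ ♚ ♝ ♞ ♜
♟ ♟ · ♟ · ♟ · ♟
· · ♟ · · · · ·
· · · · ♟ · ♟ ·
· ♙ · ♙ · · · ·
♙ · · · · · ♙ ·
· · ♙ · ♙ ♙ · ♙
♖ ♘ ♗ ♕ ♔ ♗ ♘ ♖


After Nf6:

♜ ♞ ♝ ♛ ♚ ♝ · ♜
♟ ♟ · ♟ · ♟ · ♟
· · ♟ · · ♞ · ·
· · · · ♟ · ♟ ·
· ♙ · ♙ · · · ·
♙ · · · · · ♙ ·
· · ♙ · ♙ ♙ · ♙
♖ ♘ ♗ ♕ ♔ ♗ ♘ ♖



  a b c d e f g h
  ─────────────────
8│♜ ♞ ♝ ♛ ♚ ♝ · ♜│8
7│♟ ♟ · ♟ · ♟ · ♟│7
6│· · ♟ · · ♞ · ·│6
5│· · · · ♟ · ♟ ·│5
4│· ♙ · ♙ · · · ·│4
3│♙ · · · · · ♙ ·│3
2│· · ♙ · ♙ ♙ · ♙│2
1│♖ ♘ ♗ ♕ ♔ ♗ ♘ ♖│1
  ─────────────────
  a b c d e f g h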